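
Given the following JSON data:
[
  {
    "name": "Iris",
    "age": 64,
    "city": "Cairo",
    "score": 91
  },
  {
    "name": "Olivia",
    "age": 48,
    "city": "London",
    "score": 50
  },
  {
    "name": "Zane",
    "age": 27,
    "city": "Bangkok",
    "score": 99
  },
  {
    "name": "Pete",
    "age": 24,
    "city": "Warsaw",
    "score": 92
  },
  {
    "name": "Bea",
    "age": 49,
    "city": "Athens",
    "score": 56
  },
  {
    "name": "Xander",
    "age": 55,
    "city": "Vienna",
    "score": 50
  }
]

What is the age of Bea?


Looking up record where name = Bea
Record index: 4
Field 'age' = 49

ANSWER: 49


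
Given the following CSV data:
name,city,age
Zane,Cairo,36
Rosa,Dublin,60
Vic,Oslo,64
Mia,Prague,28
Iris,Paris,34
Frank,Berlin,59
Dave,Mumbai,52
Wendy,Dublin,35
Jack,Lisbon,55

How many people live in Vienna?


Scanning city column for 'Vienna':
Total matches: 0

ANSWER: 0


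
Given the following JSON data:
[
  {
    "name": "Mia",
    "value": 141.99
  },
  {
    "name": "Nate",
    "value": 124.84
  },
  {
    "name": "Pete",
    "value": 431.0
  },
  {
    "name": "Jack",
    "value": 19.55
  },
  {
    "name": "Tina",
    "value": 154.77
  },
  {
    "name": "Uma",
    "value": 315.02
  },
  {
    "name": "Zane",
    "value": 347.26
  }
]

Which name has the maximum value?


Comparing values:
  Mia: 141.99
  Nate: 124.84
  Pete: 431.0
  Jack: 19.55
  Tina: 154.77
  Uma: 315.02
  Zane: 347.26
Maximum: Pete (431.0)

ANSWER: Pete


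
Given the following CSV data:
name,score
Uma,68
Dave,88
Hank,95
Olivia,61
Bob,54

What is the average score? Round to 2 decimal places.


Scores: 68, 88, 95, 61, 54
Sum = 366
Count = 5
Average = 366 / 5 = 73.20

ANSWER: 73.20


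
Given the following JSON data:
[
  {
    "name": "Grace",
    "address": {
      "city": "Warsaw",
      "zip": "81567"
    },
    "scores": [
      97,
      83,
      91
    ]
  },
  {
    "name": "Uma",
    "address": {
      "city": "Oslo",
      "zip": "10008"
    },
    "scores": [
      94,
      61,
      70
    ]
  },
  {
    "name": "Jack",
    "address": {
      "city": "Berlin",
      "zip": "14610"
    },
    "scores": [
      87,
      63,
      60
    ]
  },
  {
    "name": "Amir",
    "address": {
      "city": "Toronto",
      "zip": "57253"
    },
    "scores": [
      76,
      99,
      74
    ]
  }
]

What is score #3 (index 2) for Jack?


Path: records[2].scores[2]
Value: 60

ANSWER: 60


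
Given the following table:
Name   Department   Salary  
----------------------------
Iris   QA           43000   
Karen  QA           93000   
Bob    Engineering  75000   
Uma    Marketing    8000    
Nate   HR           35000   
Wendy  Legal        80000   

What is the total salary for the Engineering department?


Engineering department members:
  Bob: 75000
Total = 75000 = 75000

ANSWER: 75000


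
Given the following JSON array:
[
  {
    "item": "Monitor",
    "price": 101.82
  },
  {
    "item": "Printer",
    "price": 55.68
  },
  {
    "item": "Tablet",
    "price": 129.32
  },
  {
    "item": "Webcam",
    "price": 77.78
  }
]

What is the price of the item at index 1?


Array index 1 -> Printer
price = 55.68

ANSWER: 55.68


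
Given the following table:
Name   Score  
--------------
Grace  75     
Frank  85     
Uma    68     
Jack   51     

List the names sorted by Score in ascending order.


Sorting by Score (ascending):
  Jack: 51
  Uma: 68
  Grace: 75
  Frank: 85


ANSWER: Jack, Uma, Grace, Frank


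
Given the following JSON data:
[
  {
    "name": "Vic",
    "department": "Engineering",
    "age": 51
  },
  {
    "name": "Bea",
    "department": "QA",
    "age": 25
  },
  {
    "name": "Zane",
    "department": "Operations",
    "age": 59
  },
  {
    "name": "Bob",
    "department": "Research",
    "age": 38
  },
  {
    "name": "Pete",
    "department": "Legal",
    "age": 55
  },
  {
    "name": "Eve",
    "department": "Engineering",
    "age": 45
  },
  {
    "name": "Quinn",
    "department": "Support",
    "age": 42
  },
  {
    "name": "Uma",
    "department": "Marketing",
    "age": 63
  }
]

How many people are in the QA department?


Scanning records for department = QA
  Record 1: Bea
Count: 1

ANSWER: 1


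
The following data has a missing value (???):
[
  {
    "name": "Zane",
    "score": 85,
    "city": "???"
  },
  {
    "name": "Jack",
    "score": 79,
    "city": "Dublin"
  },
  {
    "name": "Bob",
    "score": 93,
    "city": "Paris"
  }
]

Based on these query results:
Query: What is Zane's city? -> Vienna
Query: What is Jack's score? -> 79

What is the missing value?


The missing value is Zane's city
From query: Zane's city = Vienna

ANSWER: Vienna


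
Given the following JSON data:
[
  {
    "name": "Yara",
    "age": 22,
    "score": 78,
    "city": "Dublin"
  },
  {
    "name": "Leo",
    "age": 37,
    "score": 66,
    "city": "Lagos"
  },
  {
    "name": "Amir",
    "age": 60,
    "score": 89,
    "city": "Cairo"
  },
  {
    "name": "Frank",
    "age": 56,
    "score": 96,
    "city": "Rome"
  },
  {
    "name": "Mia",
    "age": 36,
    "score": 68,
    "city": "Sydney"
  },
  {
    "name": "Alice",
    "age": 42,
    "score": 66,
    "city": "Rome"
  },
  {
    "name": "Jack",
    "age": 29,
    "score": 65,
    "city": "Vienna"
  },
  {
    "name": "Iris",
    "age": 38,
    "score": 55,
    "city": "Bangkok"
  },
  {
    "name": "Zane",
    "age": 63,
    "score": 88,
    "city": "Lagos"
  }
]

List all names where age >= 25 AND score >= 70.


Checking both conditions:
  Yara (age=22, score=78) -> no
  Leo (age=37, score=66) -> no
  Amir (age=60, score=89) -> YES
  Frank (age=56, score=96) -> YES
  Mia (age=36, score=68) -> no
  Alice (age=42, score=66) -> no
  Jack (age=29, score=65) -> no
  Iris (age=38, score=55) -> no
  Zane (age=63, score=88) -> YES


ANSWER: Amir, Frank, Zane


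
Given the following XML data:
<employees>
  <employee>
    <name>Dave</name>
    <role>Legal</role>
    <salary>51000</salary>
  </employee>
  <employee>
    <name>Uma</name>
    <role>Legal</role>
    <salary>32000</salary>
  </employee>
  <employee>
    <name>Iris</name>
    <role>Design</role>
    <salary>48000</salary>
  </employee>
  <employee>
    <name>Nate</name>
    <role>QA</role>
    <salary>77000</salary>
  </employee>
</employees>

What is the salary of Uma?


Searching for <employee> with <name>Uma</name>
Found at position 2
<salary>32000</salary>

ANSWER: 32000


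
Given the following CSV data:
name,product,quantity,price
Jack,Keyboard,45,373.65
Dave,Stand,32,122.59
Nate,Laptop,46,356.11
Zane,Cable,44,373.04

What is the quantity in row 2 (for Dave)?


Row 2: Dave
Column 'quantity' = 32

ANSWER: 32


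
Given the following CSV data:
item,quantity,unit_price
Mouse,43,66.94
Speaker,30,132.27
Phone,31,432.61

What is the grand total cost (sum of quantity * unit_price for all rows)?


Computing row totals:
  Mouse: 43 * 66.94 = 2878.42
  Speaker: 30 * 132.27 = 3968.1
  Phone: 31 * 432.61 = 13410.91
Grand total = 2878.42 + 3968.1 + 13410.91 = 20257.43

ANSWER: 20257.43


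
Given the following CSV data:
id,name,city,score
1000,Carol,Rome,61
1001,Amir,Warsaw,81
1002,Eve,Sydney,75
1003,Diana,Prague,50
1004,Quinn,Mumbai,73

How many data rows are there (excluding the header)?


Counting rows (excluding header):
Header: id,name,city,score
Data rows: 5

ANSWER: 5


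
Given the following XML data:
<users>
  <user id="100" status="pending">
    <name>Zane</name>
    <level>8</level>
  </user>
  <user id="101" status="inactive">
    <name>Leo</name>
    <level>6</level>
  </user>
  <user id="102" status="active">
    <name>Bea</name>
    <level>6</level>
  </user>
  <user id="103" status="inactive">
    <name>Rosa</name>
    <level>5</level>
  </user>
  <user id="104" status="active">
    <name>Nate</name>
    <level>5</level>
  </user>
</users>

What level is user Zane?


Finding user: Zane
<level>8</level>

ANSWER: 8


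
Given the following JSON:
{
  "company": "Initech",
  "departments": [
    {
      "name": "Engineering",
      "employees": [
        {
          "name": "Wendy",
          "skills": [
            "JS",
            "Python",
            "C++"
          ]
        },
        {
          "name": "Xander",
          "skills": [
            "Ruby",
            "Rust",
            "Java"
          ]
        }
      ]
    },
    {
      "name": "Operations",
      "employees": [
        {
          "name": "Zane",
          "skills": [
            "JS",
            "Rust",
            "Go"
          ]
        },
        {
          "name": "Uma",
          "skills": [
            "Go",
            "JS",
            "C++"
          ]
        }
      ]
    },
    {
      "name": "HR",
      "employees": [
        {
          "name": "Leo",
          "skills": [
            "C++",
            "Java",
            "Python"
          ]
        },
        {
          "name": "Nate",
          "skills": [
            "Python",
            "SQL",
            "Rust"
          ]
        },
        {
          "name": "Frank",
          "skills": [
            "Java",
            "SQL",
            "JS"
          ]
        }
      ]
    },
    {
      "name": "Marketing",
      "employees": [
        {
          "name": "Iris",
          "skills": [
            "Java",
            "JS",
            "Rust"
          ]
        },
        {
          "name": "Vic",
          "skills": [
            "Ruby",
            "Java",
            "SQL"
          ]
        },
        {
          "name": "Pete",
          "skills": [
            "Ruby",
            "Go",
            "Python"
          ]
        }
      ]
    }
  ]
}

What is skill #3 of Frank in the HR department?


Path: departments[2].employees[2].skills[2]
Value: JS

ANSWER: JS


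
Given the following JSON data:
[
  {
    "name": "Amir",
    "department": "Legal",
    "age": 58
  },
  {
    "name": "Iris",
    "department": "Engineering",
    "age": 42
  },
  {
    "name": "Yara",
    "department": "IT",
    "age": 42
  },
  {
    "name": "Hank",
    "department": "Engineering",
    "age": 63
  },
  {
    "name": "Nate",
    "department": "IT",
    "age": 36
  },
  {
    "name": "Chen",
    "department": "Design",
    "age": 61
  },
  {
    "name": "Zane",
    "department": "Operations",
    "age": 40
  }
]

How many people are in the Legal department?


Scanning records for department = Legal
  Record 0: Amir
Count: 1

ANSWER: 1


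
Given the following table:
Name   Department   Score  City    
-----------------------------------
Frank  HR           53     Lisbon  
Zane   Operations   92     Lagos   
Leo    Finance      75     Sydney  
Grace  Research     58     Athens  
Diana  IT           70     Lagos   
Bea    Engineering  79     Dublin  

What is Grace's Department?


Row 4: Grace
Department = Research

ANSWER: Research


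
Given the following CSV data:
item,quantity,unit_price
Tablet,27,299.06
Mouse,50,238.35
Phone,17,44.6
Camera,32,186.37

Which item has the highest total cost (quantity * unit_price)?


Computing row totals:
  Tablet: 8074.62
  Mouse: 11917.5
  Phone: 758.2
  Camera: 5963.84
Maximum: Mouse (11917.5)

ANSWER: Mouse


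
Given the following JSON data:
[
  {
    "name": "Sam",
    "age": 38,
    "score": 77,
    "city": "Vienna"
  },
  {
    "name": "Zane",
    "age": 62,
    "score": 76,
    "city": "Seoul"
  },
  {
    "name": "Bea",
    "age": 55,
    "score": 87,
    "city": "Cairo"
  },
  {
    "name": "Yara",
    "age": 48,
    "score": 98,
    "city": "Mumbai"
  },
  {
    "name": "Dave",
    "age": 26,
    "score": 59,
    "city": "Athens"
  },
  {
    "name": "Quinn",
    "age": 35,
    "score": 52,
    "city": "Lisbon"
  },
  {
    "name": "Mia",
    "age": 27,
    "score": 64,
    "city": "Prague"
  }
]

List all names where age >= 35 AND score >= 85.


Checking both conditions:
  Sam (age=38, score=77) -> no
  Zane (age=62, score=76) -> no
  Bea (age=55, score=87) -> YES
  Yara (age=48, score=98) -> YES
  Dave (age=26, score=59) -> no
  Quinn (age=35, score=52) -> no
  Mia (age=27, score=64) -> no


ANSWER: Bea, Yara


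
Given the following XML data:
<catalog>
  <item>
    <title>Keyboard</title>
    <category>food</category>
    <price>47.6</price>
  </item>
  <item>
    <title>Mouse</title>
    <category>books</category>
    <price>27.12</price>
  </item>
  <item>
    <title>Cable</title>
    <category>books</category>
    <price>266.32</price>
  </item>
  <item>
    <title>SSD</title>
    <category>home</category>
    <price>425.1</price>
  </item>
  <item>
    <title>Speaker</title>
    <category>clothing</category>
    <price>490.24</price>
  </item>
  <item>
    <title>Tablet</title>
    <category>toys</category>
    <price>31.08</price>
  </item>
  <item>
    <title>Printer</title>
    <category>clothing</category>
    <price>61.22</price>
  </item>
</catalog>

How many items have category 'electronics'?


Scanning <item> elements for <category>electronics</category>:
Count: 0

ANSWER: 0


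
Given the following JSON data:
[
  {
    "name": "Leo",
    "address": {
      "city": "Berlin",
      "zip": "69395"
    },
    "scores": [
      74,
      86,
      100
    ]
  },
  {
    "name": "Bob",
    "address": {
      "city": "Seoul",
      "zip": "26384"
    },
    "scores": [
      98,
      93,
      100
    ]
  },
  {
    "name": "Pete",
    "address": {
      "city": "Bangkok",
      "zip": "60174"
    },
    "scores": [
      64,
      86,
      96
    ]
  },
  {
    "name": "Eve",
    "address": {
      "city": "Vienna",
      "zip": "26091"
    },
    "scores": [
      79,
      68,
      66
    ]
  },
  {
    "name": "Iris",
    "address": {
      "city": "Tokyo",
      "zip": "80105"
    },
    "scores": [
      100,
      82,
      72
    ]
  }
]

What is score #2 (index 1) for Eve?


Path: records[3].scores[1]
Value: 68

ANSWER: 68


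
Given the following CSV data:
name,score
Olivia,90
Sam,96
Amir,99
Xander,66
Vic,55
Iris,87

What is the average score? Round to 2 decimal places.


Scores: 90, 96, 99, 66, 55, 87
Sum = 493
Count = 6
Average = 493 / 6 = 82.17

ANSWER: 82.17


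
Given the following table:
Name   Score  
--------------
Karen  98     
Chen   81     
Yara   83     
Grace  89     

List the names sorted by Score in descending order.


Sorting by Score (descending):
  Karen: 98
  Grace: 89
  Yara: 83
  Chen: 81


ANSWER: Karen, Grace, Yara, Chen


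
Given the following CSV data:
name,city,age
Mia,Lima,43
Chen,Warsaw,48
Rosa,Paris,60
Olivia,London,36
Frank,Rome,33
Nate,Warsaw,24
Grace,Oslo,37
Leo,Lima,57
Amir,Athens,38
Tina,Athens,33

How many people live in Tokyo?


Scanning city column for 'Tokyo':
Total matches: 0

ANSWER: 0


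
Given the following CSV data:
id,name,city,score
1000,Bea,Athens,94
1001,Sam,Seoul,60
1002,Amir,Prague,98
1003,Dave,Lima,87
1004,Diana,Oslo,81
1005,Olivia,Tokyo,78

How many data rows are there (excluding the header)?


Counting rows (excluding header):
Header: id,name,city,score
Data rows: 6

ANSWER: 6


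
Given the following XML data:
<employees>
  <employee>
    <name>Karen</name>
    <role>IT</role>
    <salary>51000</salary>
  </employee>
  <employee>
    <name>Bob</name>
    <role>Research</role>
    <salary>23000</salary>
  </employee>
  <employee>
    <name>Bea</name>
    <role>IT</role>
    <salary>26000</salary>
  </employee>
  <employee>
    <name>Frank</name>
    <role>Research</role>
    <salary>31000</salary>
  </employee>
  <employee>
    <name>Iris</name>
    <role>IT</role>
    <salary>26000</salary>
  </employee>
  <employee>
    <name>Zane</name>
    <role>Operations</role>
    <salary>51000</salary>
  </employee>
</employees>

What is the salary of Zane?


Searching for <employee> with <name>Zane</name>
Found at position 6
<salary>51000</salary>

ANSWER: 51000


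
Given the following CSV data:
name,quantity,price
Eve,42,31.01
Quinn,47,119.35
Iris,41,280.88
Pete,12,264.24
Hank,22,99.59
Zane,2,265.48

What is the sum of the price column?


Values in 'price' column:
  Row 1: 31.01
  Row 2: 119.35
  Row 3: 280.88
  Row 4: 264.24
  Row 5: 99.59
  Row 6: 265.48
Sum = 31.01 + 119.35 + 280.88 + 264.24 + 99.59 + 265.48 = 1060.55

ANSWER: 1060.55


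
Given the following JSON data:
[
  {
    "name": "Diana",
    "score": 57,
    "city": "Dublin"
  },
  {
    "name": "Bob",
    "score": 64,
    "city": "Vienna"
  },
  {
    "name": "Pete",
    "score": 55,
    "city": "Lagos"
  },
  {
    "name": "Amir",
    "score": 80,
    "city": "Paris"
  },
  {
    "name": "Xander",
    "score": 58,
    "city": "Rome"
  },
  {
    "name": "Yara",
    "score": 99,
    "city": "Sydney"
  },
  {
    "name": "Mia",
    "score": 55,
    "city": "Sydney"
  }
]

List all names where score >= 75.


Filtering records where score >= 75:
  Diana (score=57) -> no
  Bob (score=64) -> no
  Pete (score=55) -> no
  Amir (score=80) -> YES
  Xander (score=58) -> no
  Yara (score=99) -> YES
  Mia (score=55) -> no


ANSWER: Amir, Yara


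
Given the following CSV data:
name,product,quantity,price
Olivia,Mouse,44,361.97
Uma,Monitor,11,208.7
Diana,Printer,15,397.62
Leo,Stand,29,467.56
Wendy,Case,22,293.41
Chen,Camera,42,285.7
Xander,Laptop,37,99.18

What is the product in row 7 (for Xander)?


Row 7: Xander
Column 'product' = Laptop

ANSWER: Laptop


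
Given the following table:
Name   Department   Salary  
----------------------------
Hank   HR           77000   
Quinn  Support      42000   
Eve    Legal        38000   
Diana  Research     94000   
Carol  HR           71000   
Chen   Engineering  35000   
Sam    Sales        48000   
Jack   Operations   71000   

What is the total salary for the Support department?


Support department members:
  Quinn: 42000
Total = 42000 = 42000

ANSWER: 42000


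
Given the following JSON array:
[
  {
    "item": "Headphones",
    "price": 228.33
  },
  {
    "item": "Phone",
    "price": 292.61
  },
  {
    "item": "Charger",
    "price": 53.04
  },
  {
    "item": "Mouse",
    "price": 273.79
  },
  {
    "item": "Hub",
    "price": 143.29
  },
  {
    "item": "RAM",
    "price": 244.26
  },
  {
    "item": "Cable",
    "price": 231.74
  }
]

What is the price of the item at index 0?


Array index 0 -> Headphones
price = 228.33

ANSWER: 228.33


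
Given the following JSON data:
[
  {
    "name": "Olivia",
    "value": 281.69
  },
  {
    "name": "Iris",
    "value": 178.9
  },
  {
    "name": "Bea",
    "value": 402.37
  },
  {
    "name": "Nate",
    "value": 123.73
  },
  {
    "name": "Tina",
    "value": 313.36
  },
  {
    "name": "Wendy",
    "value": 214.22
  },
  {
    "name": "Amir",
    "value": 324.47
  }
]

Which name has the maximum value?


Comparing values:
  Olivia: 281.69
  Iris: 178.9
  Bea: 402.37
  Nate: 123.73
  Tina: 313.36
  Wendy: 214.22
  Amir: 324.47
Maximum: Bea (402.37)

ANSWER: Bea


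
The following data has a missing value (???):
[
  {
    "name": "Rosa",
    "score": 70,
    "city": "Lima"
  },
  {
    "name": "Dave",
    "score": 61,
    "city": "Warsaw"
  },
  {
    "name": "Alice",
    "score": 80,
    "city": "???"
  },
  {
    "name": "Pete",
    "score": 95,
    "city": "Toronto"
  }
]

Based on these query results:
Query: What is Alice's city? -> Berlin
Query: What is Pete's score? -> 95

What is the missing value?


The missing value is Alice's city
From query: Alice's city = Berlin

ANSWER: Berlin


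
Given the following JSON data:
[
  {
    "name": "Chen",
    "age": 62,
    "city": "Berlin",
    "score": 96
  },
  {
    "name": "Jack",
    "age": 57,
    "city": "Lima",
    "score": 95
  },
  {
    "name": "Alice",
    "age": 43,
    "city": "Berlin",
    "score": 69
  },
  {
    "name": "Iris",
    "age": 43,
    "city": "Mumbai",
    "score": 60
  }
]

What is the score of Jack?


Looking up record where name = Jack
Record index: 1
Field 'score' = 95

ANSWER: 95


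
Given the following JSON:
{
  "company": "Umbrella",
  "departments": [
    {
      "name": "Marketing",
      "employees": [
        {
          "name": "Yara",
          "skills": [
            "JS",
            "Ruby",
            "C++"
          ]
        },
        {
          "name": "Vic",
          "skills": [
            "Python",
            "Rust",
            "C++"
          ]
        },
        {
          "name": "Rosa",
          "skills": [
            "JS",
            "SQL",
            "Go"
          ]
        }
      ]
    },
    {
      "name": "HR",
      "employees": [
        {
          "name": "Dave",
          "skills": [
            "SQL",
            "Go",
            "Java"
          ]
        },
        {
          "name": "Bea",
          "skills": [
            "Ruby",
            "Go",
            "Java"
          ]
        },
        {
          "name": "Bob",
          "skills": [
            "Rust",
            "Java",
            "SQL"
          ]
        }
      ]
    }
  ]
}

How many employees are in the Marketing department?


Path: departments[0].employees
Count: 3

ANSWER: 3


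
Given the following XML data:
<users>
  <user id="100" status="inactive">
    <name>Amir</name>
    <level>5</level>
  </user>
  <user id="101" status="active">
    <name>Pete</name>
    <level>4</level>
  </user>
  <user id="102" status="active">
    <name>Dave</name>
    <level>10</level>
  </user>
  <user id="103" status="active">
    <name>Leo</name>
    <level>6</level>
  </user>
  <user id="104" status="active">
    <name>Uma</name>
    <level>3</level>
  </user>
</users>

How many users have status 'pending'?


Counting users with status='pending':
Count: 0

ANSWER: 0


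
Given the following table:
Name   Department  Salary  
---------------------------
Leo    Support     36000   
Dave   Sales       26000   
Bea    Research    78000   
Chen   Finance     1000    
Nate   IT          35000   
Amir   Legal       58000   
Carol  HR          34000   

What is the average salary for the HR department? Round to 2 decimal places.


HR department members:
  Carol: 34000
Sum = 34000
Count = 1
Average = 34000 / 1 = 34000.00

ANSWER: 34000.00


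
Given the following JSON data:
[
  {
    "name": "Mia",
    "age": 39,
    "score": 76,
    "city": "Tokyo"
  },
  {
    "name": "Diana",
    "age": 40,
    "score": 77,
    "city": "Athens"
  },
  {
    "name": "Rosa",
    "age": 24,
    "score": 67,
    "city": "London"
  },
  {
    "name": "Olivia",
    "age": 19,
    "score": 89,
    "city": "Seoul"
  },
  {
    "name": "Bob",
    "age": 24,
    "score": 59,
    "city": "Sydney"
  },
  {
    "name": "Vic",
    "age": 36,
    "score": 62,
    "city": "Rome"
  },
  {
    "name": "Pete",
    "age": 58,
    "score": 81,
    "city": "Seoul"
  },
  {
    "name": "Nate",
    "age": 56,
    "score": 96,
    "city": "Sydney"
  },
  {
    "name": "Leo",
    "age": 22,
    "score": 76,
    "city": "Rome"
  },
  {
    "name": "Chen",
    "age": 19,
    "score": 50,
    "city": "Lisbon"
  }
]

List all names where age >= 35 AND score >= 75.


Checking both conditions:
  Mia (age=39, score=76) -> YES
  Diana (age=40, score=77) -> YES
  Rosa (age=24, score=67) -> no
  Olivia (age=19, score=89) -> no
  Bob (age=24, score=59) -> no
  Vic (age=36, score=62) -> no
  Pete (age=58, score=81) -> YES
  Nate (age=56, score=96) -> YES
  Leo (age=22, score=76) -> no
  Chen (age=19, score=50) -> no


ANSWER: Mia, Diana, Pete, Nate


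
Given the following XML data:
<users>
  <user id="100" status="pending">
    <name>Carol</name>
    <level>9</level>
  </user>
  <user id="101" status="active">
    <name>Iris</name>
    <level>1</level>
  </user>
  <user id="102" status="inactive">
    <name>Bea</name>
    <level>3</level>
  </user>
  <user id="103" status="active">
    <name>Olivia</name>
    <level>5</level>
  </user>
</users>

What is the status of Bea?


Finding user with name = Bea
user id="102" status="inactive"

ANSWER: inactive


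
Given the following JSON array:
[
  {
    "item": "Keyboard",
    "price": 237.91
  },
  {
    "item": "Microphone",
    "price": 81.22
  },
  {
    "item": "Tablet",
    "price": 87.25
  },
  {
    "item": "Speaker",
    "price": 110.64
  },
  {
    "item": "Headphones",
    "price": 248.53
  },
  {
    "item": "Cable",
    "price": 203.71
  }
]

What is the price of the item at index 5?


Array index 5 -> Cable
price = 203.71

ANSWER: 203.71


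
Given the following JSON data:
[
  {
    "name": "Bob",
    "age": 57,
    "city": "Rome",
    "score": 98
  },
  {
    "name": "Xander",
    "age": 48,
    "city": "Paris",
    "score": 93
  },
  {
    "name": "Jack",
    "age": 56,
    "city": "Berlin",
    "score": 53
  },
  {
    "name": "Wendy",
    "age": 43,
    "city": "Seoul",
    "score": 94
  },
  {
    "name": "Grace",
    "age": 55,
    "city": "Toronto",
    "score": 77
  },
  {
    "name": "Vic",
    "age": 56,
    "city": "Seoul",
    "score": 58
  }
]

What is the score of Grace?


Looking up record where name = Grace
Record index: 4
Field 'score' = 77

ANSWER: 77


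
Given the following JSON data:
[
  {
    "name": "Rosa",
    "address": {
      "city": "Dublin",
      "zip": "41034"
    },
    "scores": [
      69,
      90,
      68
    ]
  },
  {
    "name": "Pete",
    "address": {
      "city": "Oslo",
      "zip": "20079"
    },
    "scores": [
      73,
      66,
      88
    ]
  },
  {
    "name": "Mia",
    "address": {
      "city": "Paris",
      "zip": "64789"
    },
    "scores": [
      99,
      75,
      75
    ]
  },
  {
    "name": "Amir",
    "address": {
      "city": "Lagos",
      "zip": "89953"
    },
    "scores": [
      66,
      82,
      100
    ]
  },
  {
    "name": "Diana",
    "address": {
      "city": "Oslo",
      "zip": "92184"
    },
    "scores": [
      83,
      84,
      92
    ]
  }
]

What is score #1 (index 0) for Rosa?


Path: records[0].scores[0]
Value: 69

ANSWER: 69


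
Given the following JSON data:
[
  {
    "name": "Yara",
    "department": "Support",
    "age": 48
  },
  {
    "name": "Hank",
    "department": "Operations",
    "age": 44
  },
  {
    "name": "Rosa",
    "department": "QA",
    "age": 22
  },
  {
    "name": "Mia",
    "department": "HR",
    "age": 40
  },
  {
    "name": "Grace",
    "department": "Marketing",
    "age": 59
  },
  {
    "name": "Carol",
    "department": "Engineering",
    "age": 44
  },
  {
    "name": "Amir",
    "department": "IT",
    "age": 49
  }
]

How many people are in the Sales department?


Scanning records for department = Sales
  No matches found
Count: 0

ANSWER: 0


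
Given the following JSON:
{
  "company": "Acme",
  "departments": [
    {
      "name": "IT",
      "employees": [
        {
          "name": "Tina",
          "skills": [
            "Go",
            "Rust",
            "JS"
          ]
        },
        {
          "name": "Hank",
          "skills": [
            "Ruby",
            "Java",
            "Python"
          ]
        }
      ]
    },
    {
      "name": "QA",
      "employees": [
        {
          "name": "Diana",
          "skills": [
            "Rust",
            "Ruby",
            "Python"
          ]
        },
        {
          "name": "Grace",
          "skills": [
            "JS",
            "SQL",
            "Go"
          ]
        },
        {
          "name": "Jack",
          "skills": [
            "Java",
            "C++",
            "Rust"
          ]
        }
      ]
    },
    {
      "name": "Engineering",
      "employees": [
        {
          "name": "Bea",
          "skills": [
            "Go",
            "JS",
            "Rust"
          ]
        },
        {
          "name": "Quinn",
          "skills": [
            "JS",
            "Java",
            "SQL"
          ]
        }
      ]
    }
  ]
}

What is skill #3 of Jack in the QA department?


Path: departments[1].employees[2].skills[2]
Value: Rust

ANSWER: Rust


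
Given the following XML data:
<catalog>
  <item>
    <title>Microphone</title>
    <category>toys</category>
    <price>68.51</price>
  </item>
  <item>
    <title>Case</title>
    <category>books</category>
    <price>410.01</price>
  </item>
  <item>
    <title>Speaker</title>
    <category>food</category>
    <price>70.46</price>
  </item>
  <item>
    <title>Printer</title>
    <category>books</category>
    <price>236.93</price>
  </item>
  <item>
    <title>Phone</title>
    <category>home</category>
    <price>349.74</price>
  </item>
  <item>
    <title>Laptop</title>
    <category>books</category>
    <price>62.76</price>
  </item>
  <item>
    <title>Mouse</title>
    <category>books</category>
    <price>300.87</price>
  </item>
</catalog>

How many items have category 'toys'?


Scanning <item> elements for <category>toys</category>:
  Item 1: Microphone -> MATCH
Count: 1

ANSWER: 1


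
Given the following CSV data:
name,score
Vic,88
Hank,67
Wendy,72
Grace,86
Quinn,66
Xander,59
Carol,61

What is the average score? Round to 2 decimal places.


Scores: 88, 67, 72, 86, 66, 59, 61
Sum = 499
Count = 7
Average = 499 / 7 = 71.29

ANSWER: 71.29


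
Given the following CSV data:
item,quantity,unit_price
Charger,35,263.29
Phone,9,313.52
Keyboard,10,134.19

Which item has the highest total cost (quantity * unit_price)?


Computing row totals:
  Charger: 9215.15
  Phone: 2821.68
  Keyboard: 1341.9
Maximum: Charger (9215.15)

ANSWER: Charger


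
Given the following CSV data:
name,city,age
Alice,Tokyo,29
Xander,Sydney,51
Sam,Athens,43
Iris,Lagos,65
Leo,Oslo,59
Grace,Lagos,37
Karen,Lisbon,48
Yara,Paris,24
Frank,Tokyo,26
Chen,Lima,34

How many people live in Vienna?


Scanning city column for 'Vienna':
Total matches: 0

ANSWER: 0


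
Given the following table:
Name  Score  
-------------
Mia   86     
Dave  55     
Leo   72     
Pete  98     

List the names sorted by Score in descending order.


Sorting by Score (descending):
  Pete: 98
  Mia: 86
  Leo: 72
  Dave: 55


ANSWER: Pete, Mia, Leo, Dave


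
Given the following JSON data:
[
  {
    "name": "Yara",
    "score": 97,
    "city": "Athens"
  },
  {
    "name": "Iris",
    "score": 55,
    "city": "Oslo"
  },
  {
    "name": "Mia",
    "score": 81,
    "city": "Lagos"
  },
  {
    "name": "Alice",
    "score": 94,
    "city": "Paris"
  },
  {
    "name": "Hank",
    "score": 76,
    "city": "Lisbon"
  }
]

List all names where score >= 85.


Filtering records where score >= 85:
  Yara (score=97) -> YES
  Iris (score=55) -> no
  Mia (score=81) -> no
  Alice (score=94) -> YES
  Hank (score=76) -> no


ANSWER: Yara, Alice


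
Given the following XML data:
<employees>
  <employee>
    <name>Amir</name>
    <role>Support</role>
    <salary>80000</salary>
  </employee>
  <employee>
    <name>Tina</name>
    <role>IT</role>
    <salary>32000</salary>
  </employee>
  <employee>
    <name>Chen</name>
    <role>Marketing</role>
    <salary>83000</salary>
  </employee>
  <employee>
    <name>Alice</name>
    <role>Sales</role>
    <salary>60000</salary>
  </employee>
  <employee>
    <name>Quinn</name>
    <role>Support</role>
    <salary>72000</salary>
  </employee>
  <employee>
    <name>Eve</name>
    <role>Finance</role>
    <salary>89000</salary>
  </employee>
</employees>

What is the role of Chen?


Searching for <employee> with <name>Chen</name>
Found at position 3
<role>Marketing</role>

ANSWER: Marketing


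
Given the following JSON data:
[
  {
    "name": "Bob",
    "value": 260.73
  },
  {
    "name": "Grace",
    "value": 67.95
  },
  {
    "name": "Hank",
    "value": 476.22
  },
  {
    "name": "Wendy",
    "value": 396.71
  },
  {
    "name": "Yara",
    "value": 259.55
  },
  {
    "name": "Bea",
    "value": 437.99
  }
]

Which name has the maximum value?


Comparing values:
  Bob: 260.73
  Grace: 67.95
  Hank: 476.22
  Wendy: 396.71
  Yara: 259.55
  Bea: 437.99
Maximum: Hank (476.22)

ANSWER: Hank


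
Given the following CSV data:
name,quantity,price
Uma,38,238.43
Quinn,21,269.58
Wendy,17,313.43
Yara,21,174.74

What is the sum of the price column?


Values in 'price' column:
  Row 1: 238.43
  Row 2: 269.58
  Row 3: 313.43
  Row 4: 174.74
Sum = 238.43 + 269.58 + 313.43 + 174.74 = 996.18

ANSWER: 996.18


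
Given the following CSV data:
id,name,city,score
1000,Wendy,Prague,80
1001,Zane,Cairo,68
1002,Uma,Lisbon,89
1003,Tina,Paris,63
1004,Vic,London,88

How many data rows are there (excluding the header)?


Counting rows (excluding header):
Header: id,name,city,score
Data rows: 5

ANSWER: 5


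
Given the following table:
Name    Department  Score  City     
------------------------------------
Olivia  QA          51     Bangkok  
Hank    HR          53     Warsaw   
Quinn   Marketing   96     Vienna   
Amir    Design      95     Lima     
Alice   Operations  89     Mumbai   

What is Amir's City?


Row 4: Amir
City = Lima

ANSWER: Lima


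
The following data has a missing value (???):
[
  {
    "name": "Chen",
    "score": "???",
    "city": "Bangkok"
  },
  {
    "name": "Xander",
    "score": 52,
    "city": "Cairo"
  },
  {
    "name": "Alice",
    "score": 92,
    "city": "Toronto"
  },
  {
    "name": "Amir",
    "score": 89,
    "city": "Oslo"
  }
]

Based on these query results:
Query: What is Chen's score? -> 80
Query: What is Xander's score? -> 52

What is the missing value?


The missing value is Chen's score
From query: Chen's score = 80

ANSWER: 80


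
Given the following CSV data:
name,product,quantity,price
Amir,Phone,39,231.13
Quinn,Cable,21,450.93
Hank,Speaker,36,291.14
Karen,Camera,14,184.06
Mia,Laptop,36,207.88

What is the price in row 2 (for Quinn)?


Row 2: Quinn
Column 'price' = 450.93

ANSWER: 450.93


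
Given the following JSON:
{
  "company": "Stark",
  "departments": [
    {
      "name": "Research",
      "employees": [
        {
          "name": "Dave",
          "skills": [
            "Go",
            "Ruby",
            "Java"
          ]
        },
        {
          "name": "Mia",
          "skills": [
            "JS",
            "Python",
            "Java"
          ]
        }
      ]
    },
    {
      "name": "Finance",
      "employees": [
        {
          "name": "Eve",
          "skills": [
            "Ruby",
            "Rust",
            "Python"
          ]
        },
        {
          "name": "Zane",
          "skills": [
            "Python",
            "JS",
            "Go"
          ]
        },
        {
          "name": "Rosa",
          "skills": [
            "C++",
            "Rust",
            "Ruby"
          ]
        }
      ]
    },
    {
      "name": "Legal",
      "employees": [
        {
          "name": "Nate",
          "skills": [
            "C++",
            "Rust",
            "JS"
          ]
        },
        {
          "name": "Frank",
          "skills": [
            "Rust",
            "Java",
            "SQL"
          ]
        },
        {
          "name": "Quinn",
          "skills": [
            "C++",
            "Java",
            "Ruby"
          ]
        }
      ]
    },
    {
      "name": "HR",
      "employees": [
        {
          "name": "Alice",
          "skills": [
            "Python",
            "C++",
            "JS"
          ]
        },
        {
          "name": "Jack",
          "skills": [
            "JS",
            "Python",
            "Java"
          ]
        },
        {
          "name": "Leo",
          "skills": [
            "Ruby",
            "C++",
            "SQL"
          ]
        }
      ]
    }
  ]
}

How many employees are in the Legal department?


Path: departments[2].employees
Count: 3

ANSWER: 3


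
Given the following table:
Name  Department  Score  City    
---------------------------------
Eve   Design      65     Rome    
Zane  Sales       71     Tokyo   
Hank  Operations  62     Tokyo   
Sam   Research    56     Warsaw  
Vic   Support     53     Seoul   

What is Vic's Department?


Row 5: Vic
Department = Support

ANSWER: Support


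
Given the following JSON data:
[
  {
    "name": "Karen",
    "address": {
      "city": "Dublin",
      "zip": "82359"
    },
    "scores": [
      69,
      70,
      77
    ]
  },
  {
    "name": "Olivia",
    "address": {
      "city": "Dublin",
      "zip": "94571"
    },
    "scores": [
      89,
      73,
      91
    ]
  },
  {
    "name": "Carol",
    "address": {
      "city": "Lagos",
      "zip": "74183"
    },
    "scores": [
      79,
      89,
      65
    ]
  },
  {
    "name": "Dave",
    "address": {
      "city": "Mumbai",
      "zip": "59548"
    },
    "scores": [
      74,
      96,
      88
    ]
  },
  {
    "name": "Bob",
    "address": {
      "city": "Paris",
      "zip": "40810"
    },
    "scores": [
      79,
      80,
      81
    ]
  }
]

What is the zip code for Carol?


Path: records[2].address.zip
Value: 74183

ANSWER: 74183


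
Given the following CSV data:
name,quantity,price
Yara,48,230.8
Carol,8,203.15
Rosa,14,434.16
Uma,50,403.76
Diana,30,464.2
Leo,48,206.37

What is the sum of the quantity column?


Values in 'quantity' column:
  Row 1: 48
  Row 2: 8
  Row 3: 14
  Row 4: 50
  Row 5: 30
  Row 6: 48
Sum = 48 + 8 + 14 + 50 + 30 + 48 = 198

ANSWER: 198


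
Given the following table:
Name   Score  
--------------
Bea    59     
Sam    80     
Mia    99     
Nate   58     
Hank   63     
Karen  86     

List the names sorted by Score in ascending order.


Sorting by Score (ascending):
  Nate: 58
  Bea: 59
  Hank: 63
  Sam: 80
  Karen: 86
  Mia: 99


ANSWER: Nate, Bea, Hank, Sam, Karen, Mia


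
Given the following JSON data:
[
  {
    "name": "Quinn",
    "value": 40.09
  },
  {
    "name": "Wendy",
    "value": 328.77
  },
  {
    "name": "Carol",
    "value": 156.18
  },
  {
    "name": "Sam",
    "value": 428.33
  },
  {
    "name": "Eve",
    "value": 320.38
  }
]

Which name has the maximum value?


Comparing values:
  Quinn: 40.09
  Wendy: 328.77
  Carol: 156.18
  Sam: 428.33
  Eve: 320.38
Maximum: Sam (428.33)

ANSWER: Sam


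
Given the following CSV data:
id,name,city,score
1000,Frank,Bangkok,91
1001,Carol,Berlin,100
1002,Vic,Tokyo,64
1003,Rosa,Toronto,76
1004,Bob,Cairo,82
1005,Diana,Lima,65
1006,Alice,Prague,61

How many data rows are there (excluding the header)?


Counting rows (excluding header):
Header: id,name,city,score
Data rows: 7

ANSWER: 7


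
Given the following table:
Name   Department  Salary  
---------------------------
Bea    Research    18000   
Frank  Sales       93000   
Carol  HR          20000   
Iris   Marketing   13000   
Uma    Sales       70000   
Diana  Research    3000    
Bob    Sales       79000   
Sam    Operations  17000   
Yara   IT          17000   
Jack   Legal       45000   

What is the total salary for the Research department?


Research department members:
  Bea: 18000
  Diana: 3000
Total = 18000 + 3000 = 21000

ANSWER: 21000


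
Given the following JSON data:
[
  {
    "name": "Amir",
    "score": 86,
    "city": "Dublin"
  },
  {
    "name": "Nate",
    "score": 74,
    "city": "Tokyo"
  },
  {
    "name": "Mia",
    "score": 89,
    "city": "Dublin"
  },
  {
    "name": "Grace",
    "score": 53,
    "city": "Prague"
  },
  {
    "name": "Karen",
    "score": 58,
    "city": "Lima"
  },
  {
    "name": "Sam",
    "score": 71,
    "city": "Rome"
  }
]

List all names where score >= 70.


Filtering records where score >= 70:
  Amir (score=86) -> YES
  Nate (score=74) -> YES
  Mia (score=89) -> YES
  Grace (score=53) -> no
  Karen (score=58) -> no
  Sam (score=71) -> YES


ANSWER: Amir, Nate, Mia, Sam


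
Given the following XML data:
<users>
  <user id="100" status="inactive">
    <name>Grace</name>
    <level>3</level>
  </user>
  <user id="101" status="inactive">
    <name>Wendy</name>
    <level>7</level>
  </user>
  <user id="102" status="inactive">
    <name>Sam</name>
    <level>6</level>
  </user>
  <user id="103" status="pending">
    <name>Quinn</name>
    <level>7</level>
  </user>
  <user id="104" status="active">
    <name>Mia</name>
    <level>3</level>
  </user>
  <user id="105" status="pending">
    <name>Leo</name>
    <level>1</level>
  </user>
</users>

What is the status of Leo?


Finding user with name = Leo
user id="105" status="pending"

ANSWER: pending


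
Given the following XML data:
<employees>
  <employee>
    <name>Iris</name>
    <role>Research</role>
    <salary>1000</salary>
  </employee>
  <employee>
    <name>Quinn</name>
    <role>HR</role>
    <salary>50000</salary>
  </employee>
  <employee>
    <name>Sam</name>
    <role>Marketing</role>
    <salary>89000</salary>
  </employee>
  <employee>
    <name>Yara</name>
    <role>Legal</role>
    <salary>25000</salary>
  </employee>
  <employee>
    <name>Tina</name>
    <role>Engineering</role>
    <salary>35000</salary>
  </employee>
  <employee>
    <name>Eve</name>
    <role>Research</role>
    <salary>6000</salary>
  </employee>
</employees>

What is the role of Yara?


Searching for <employee> with <name>Yara</name>
Found at position 4
<role>Legal</role>

ANSWER: Legal
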